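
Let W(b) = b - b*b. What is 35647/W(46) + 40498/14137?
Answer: -420110779/29263590 ≈ -14.356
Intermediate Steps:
W(b) = b - b²
35647/W(46) + 40498/14137 = 35647/((46*(1 - 1*46))) + 40498/14137 = 35647/((46*(1 - 46))) + 40498*(1/14137) = 35647/((46*(-45))) + 40498/14137 = 35647/(-2070) + 40498/14137 = 35647*(-1/2070) + 40498/14137 = -35647/2070 + 40498/14137 = -420110779/29263590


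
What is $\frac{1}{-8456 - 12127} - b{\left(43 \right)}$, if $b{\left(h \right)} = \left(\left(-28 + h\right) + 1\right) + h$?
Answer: $- \frac{1214398}{20583} \approx -59.0$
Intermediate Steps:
$b{\left(h \right)} = -27 + 2 h$ ($b{\left(h \right)} = \left(-27 + h\right) + h = -27 + 2 h$)
$\frac{1}{-8456 - 12127} - b{\left(43 \right)} = \frac{1}{-8456 - 12127} - \left(-27 + 2 \cdot 43\right) = \frac{1}{-20583} - \left(-27 + 86\right) = - \frac{1}{20583} - 59 = - \frac{1214398}{20583}$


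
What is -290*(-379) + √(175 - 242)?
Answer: 109910 + I*√67 ≈ 1.0991e+5 + 8.1853*I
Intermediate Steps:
-290*(-379) + √(175 - 242) = 109910 + √(-67) = 109910 + I*√67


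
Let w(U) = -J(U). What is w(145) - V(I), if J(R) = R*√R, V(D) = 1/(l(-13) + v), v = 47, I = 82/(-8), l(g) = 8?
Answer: -1/55 - 145*√145 ≈ -1746.0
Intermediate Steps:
I = -41/4 (I = 82*(-⅛) = -41/4 ≈ -10.250)
V(D) = 1/55 (V(D) = 1/(8 + 47) = 1/55)
J(R) = R^(3/2)
w(U) = -U^(3/2)
w(145) - V(I) = -145^(3/2) - 1*1/55 = -145*√145 - 1/55 = -1/55 - 145*√145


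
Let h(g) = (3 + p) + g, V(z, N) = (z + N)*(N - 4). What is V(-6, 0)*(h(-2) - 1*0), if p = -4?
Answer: -72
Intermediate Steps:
V(z, N) = (-4 + N)*(N + z) (V(z, N) = (N + z)*(-4 + N) = (-4 + N)*(N + z))
h(g) = -1 + g (h(g) = (3 - 4) + g = -1 + g)
V(-6, 0)*(h(-2) - 1*0) = (0**2 - 4*0 - 4*(-6) + 0*(-6))*((-1 - 2) - 1*0) = (0 + 0 + 24 + 0)*(-3 + 0) = 24*(-3) = -72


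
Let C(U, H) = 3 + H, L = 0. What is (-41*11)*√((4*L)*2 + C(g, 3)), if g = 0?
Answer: -451*√6 ≈ -1104.7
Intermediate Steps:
(-41*11)*√((4*L)*2 + C(g, 3)) = (-41*11)*√((4*0)*2 + (3 + 3)) = -451*√(0*2 + 6) = -451*√(0 + 6) = -451*√6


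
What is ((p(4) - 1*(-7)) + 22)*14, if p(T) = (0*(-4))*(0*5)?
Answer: 406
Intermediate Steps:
p(T) = 0 (p(T) = 0*0 = 0)
((p(4) - 1*(-7)) + 22)*14 = ((0 - 1*(-7)) + 22)*14 = ((0 + 7) + 22)*14 = (7 + 22)*14 = 29*14 = 406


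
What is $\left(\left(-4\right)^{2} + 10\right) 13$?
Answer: $338$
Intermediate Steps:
$\left(\left(-4\right)^{2} + 10\right) 13 = \left(16 + 10\right) 13 = 26 \cdot 13 = 338$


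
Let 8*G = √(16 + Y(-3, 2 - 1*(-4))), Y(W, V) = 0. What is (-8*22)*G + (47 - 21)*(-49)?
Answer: -1362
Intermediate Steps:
G = ½ (G = √(16 + 0)/8 = √16/8 = (⅛)*4 = ½ ≈ 0.50000)
(-8*22)*G + (47 - 21)*(-49) = -8*22*(½) + (47 - 21)*(-49) = -176*½ + 26*(-49) = -88 - 1274 = -1362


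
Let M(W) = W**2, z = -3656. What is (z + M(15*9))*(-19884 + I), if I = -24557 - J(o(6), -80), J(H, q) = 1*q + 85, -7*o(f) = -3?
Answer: -647533774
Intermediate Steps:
o(f) = 3/7 (o(f) = -1/7*(-3) = 3/7)
J(H, q) = 85 + q (J(H, q) = q + 85 = 85 + q)
I = -24562 (I = -24557 - (85 - 80) = -24557 - 1*5 = -24557 - 5 = -24562)
(z + M(15*9))*(-19884 + I) = (-3656 + (15*9)**2)*(-19884 - 24562) = (-3656 + 135**2)*(-44446) = (-3656 + 18225)*(-44446) = 14569*(-44446) = -647533774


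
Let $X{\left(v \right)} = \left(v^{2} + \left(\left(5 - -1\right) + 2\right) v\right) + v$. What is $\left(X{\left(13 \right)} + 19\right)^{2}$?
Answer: $93025$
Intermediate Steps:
$X{\left(v \right)} = v^{2} + 9 v$ ($X{\left(v \right)} = \left(v^{2} + \left(\left(5 + 1\right) + 2\right) v\right) + v = \left(v^{2} + \left(6 + 2\right) v\right) + v = \left(v^{2} + 8 v\right) + v = v^{2} + 9 v$)
$\left(X{\left(13 \right)} + 19\right)^{2} = \left(13 \left(9 + 13\right) + 19\right)^{2} = \left(13 \cdot 22 + 19\right)^{2} = \left(286 + 19\right)^{2} = 305^{2} = 93025$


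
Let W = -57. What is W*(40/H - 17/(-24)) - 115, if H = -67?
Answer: -65041/536 ≈ -121.35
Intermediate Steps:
W*(40/H - 17/(-24)) - 115 = -57*(40/(-67) - 17/(-24)) - 115 = -57*(40*(-1/67) - 17*(-1/24)) - 115 = -57*(-40/67 + 17/24) - 115 = -57*179/1608 - 115 = -3401/536 - 115 = -65041/536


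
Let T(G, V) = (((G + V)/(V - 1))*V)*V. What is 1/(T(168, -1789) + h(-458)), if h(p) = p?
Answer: 1790/5187224721 ≈ 3.4508e-7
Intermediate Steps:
T(G, V) = V²*(G + V)/(-1 + V) (T(G, V) = (((G + V)/(-1 + V))*V)*V = (V*(G + V)/(-1 + V))*V = V²*(G + V)/(-1 + V))
1/(T(168, -1789) + h(-458)) = 1/((-1789)²*(168 - 1789)/(-1 - 1789) - 458) = 1/(3200521*(-1621)/(-1790) - 458) = 1/(3200521*(-1/1790)*(-1621) - 458) = 1/(5188044541/1790 - 458) = 1/(5187224721/1790) = 1790/5187224721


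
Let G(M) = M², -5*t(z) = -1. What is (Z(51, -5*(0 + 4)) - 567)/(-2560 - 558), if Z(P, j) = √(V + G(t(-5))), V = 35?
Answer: 567/3118 - √219/7795 ≈ 0.17995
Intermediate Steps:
t(z) = ⅕ (t(z) = -⅕*(-1) = ⅕)
Z(P, j) = 2*√219/5 (Z(P, j) = √(35 + (⅕)²) = √(35 + 1/25) = √(876/25) = 2*√219/5)
(Z(51, -5*(0 + 4)) - 567)/(-2560 - 558) = (2*√219/5 - 567)/(-2560 - 558) = (-567 + 2*√219/5)/(-3118) = (-567 + 2*√219/5)*(-1/3118) = 567/3118 - √219/7795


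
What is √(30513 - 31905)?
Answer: 4*I*√87 ≈ 37.31*I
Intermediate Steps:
√(30513 - 31905) = √(-1392) = 4*I*√87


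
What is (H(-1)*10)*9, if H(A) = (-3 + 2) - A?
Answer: 0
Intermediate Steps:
H(A) = -1 - A
(H(-1)*10)*9 = ((-1 - 1*(-1))*10)*9 = ((-1 + 1)*10)*9 = (0*10)*9 = 0*9 = 0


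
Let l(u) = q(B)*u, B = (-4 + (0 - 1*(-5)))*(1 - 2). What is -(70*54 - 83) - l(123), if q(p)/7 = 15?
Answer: -16612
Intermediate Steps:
B = -1 (B = (-4 + (0 + 5))*(-1) = (-4 + 5)*(-1) = 1*(-1) = -1)
q(p) = 105 (q(p) = 7*15 = 105)
l(u) = 105*u
-(70*54 - 83) - l(123) = -(70*54 - 83) - 105*123 = -(3780 - 83) - 1*12915 = -1*3697 - 12915 = -3697 - 12915 = -16612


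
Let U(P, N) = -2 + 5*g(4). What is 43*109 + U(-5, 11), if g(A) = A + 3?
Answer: 4720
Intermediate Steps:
g(A) = 3 + A
U(P, N) = 33 (U(P, N) = -2 + 5*(3 + 4) = -2 + 5*7 = -2 + 35 = 33)
43*109 + U(-5, 11) = 43*109 + 33 = 4687 + 33 = 4720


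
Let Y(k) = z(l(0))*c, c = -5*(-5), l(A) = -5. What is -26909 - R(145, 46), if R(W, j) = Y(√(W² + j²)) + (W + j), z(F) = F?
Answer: -26975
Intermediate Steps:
c = 25
Y(k) = -125 (Y(k) = -5*25 = -125)
R(W, j) = -125 + W + j (R(W, j) = -125 + (W + j) = -125 + W + j)
-26909 - R(145, 46) = -26909 - (-125 + 145 + 46) = -26909 - 1*66 = -26909 - 66 = -26975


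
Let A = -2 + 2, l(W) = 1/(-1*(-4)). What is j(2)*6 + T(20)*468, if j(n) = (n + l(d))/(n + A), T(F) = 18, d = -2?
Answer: 33723/4 ≈ 8430.8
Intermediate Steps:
l(W) = 1/4
A = 0
j(n) = (1/4 + n)/n (j(n) = (n + 1/4)/(n + 0) = (1/4 + n)/n)
j(2)*6 + T(20)*468 = ((1/4 + 2)/2)*6 + 18*468 = ((1/2)*(9/4))*6 + 8424 = (9/8)*6 + 8424 = 27/4 + 8424 = 33723/4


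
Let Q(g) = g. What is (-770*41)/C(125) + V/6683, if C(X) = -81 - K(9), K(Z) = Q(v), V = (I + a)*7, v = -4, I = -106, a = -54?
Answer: 2738910/6683 ≈ 409.83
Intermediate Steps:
V = -1120 (V = (-106 - 54)*7 = -160*7 = -1120)
K(Z) = -4
C(X) = -77 (C(X) = -81 - 1*(-4) = -81 + 4 = -77)
(-770*41)/C(125) + V/6683 = -770*41/(-77) - 1120/6683 = -31570*(-1/77) - 1120*1/6683 = 410 - 1120/6683 = 2738910/6683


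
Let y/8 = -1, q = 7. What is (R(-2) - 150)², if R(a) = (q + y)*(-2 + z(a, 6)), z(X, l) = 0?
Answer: 21904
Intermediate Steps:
y = -8 (y = 8*(-1) = -8)
R(a) = 2 (R(a) = (7 - 8)*(-2 + 0) = -1*(-2) = 2)
(R(-2) - 150)² = (2 - 150)² = (-148)² = 21904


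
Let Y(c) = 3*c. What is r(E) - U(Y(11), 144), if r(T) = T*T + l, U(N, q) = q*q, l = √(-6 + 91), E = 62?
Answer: -16892 + √85 ≈ -16883.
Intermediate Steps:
l = √85 ≈ 9.2195
U(N, q) = q²
r(T) = √85 + T² (r(T) = T*T + √85 = T² + √85 = √85 + T²)
r(E) - U(Y(11), 144) = (√85 + 62²) - 1*144² = (√85 + 3844) - 1*20736 = (3844 + √85) - 20736 = -16892 + √85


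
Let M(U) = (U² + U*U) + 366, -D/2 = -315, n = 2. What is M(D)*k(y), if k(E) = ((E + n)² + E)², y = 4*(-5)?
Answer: 73393645056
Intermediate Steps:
D = 630 (D = -2*(-315) = 630)
M(U) = 366 + 2*U² (M(U) = (U² + U²) + 366 = 2*U² + 366 = 366 + 2*U²)
y = -20
k(E) = (E + (2 + E)²)² (k(E) = ((E + 2)² + E)² = ((2 + E)² + E)² = (E + (2 + E)²)²)
M(D)*k(y) = (366 + 2*630²)*(-20 + (2 - 20)²)² = (366 + 2*396900)*(-20 + (-18)²)² = (366 + 793800)*(-20 + 324)² = 794166*304² = 794166*92416 = 73393645056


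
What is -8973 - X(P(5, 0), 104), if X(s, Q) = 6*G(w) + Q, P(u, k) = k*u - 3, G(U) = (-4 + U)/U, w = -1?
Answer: -9107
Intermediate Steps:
G(U) = (-4 + U)/U
P(u, k) = -3 + k*u
X(s, Q) = 30 + Q (X(s, Q) = 6*((-4 - 1)/(-1)) + Q = 6*(-1*(-5)) + Q = 6*5 + Q = 30 + Q)
-8973 - X(P(5, 0), 104) = -8973 - (30 + 104) = -8973 - 1*134 = -8973 - 134 = -9107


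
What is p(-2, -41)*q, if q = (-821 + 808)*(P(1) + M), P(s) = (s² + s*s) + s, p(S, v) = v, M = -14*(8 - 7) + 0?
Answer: -5863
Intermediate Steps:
M = -14 (M = -14*1 + 0 = -14 + 0 = -14)
P(s) = s + 2*s² (P(s) = (s² + s²) + s = 2*s² + s = s + 2*s²)
q = 143 (q = (-821 + 808)*(1*(1 + 2*1) - 14) = -13*(1*(1 + 2) - 14) = -13*(1*3 - 14) = -13*(3 - 14) = -13*(-11) = 143)
p(-2, -41)*q = -41*143 = -5863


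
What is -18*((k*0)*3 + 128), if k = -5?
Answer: -2304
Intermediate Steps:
-18*((k*0)*3 + 128) = -18*(-5*0*3 + 128) = -18*(0*3 + 128) = -18*(0 + 128) = -18*128 = -2304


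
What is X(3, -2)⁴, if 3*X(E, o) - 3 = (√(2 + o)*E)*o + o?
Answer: 1/81 ≈ 0.012346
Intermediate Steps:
X(E, o) = 1 + o/3 + E*o*√(2 + o)/3 (X(E, o) = 1 + ((√(2 + o)*E)*o + o)/3 = 1 + ((E*√(2 + o))*o + o)/3 = 1 + (E*o*√(2 + o) + o)/3 = 1 + (o + E*o*√(2 + o))/3 = 1 + (o/3 + E*o*√(2 + o)/3) = 1 + o/3 + E*o*√(2 + o)/3)
X(3, -2)⁴ = (1 + (⅓)*(-2) + (⅓)*3*(-2)*√(2 - 2))⁴ = (1 - ⅔ + (⅓)*3*(-2)*√0)⁴ = (1 - ⅔ + (⅓)*3*(-2)*0)⁴ = (1 - ⅔ + 0)⁴ = (⅓)⁴ = 1/81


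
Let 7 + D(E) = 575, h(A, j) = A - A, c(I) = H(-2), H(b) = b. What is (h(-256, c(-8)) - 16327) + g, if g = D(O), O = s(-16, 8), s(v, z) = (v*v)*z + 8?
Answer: -15759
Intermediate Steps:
s(v, z) = 8 + z*v² (s(v, z) = v²*z + 8 = z*v² + 8 = 8 + z*v²)
c(I) = -2
h(A, j) = 0
O = 2056 (O = 8 + 8*(-16)² = 8 + 8*256 = 8 + 2048 = 2056)
D(E) = 568 (D(E) = -7 + 575 = 568)
g = 568
(h(-256, c(-8)) - 16327) + g = (0 - 16327) + 568 = -16327 + 568 = -15759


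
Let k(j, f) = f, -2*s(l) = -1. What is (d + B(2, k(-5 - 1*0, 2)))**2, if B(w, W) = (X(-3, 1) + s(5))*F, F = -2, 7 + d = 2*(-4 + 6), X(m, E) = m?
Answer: 4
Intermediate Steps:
s(l) = 1/2 (s(l) = -1/2*(-1) = 1/2)
d = -3 (d = -7 + 2*(-4 + 6) = -7 + 2*2 = -7 + 4 = -3)
B(w, W) = 5 (B(w, W) = (-3 + 1/2)*(-2) = -5/2*(-2) = 5)
(d + B(2, k(-5 - 1*0, 2)))**2 = (-3 + 5)**2 = 2**2 = 4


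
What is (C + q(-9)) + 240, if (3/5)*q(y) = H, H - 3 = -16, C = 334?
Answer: 1657/3 ≈ 552.33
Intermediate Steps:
H = -13 (H = 3 - 16 = -13)
q(y) = -65/3 (q(y) = (5/3)*(-13) = -65/3)
(C + q(-9)) + 240 = (334 - 65/3) + 240 = 937/3 + 240 = 1657/3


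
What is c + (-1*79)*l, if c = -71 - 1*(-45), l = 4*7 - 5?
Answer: -1843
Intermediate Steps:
l = 23 (l = 28 - 5 = 23)
c = -26 (c = -71 + 45 = -26)
c + (-1*79)*l = -26 - 1*79*23 = -26 - 79*23 = -26 - 1817 = -1843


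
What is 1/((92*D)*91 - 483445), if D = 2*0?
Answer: -1/483445 ≈ -2.0685e-6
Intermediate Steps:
D = 0
1/((92*D)*91 - 483445) = 1/((92*0)*91 - 483445) = 1/(0*91 - 483445) = 1/(0 - 483445) = 1/(-483445) = -1/483445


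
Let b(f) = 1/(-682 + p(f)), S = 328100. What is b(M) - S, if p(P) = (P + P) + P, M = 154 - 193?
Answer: -262151901/799 ≈ -3.2810e+5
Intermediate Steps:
M = -39
p(P) = 3*P (p(P) = 2*P + P = 3*P)
b(f) = 1/(-682 + 3*f)
b(M) - S = 1/(-682 + 3*(-39)) - 1*328100 = 1/(-682 - 117) - 328100 = 1/(-799) - 328100 = -1/799 - 328100 = -262151901/799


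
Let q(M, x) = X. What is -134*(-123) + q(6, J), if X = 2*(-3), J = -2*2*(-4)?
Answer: 16476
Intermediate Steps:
J = 16 (J = -4*(-4) = 16)
X = -6
q(M, x) = -6
-134*(-123) + q(6, J) = -134*(-123) - 6 = 16482 - 6 = 16476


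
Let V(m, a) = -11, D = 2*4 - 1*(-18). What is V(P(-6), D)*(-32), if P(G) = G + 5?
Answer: 352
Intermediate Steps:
P(G) = 5 + G
D = 26 (D = 8 + 18 = 26)
V(P(-6), D)*(-32) = -11*(-32) = 352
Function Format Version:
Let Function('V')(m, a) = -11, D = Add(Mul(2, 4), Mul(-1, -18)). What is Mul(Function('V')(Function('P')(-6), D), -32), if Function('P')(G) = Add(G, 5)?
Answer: 352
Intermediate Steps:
Function('P')(G) = Add(5, G)
D = 26 (D = Add(8, 18) = 26)
Mul(Function('V')(Function('P')(-6), D), -32) = Mul(-11, -32) = 352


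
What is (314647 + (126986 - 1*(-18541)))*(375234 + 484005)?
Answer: 395399447586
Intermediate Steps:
(314647 + (126986 - 1*(-18541)))*(375234 + 484005) = (314647 + (126986 + 18541))*859239 = (314647 + 145527)*859239 = 460174*859239 = 395399447586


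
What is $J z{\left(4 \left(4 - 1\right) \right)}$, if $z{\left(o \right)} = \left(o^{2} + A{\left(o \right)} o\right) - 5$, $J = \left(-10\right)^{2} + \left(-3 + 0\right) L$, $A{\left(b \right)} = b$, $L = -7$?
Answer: $34243$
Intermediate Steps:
$J = 121$ ($J = \left(-10\right)^{2} + \left(-3 + 0\right) \left(-7\right) = 100 - -21 = 100 + 21 = 121$)
$z{\left(o \right)} = -5 + 2 o^{2}$ ($z{\left(o \right)} = \left(o^{2} + o o\right) - 5 = \left(o^{2} + o^{2}\right) - 5 = 2 o^{2} - 5 = -5 + 2 o^{2}$)
$J z{\left(4 \left(4 - 1\right) \right)} = 121 \left(-5 + 2 \left(4 \left(4 - 1\right)\right)^{2}\right) = 121 \left(-5 + 2 \left(4 \cdot 3\right)^{2}\right) = 121 \left(-5 + 2 \cdot 12^{2}\right) = 121 \left(-5 + 2 \cdot 144\right) = 121 \left(-5 + 288\right) = 121 \cdot 283 = 34243$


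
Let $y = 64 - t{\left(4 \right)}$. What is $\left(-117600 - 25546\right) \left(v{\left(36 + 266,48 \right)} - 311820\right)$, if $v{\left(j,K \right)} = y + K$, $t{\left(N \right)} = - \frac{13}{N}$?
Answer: $\frac{89238576287}{2} \approx 4.4619 \cdot 10^{10}$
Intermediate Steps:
$y = \frac{269}{4}$ ($y = 64 - - \frac{13}{4} = 64 + \frac{13}{4} = \frac{269}{4} \approx 67.25$)
$v{\left(j,K \right)} = \frac{269}{4} + K$
$\left(-117600 - 25546\right) \left(v{\left(36 + 266,48 \right)} - 311820\right) = \left(-117600 - 25546\right) \left(\left(\frac{269}{4} + 48\right) - 311820\right) = - 143146 \left(\frac{461}{4} - 311820\right) = \left(-143146\right) \left(- \frac{1246819}{4}\right) = \frac{89238576287}{2}$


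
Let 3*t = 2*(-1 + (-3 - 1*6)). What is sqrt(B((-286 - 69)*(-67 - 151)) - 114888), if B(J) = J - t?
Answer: I*sqrt(337422)/3 ≈ 193.63*I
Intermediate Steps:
t = -20/3 (t = (2*(-1 + (-3 - 1*6)))/3 = (2*(-1 + (-3 - 6)))/3 = (2*(-1 - 9))/3 = (2*(-10))/3 = (1/3)*(-20) = -20/3 ≈ -6.6667)
B(J) = 20/3 + J (B(J) = J - 1*(-20/3) = J + 20/3 = 20/3 + J)
sqrt(B((-286 - 69)*(-67 - 151)) - 114888) = sqrt((20/3 + (-286 - 69)*(-67 - 151)) - 114888) = sqrt((20/3 - 355*(-218)) - 114888) = sqrt((20/3 + 77390) - 114888) = sqrt(232190/3 - 114888) = sqrt(-112474/3) = I*sqrt(337422)/3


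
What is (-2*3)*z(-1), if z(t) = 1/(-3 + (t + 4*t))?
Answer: 3/4 ≈ 0.75000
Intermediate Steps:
z(t) = 1/(-3 + 5*t)
(-2*3)*z(-1) = (-2*3)/(-3 + 5*(-1)) = -6/(-3 - 5) = -6/(-8) = -6*(-1/8) = 3/4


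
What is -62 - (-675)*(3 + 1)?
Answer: 2638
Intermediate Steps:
-62 - (-675)*(3 + 1) = -62 - (-675)*4 = -62 - 135*(-20) = -62 + 2700 = 2638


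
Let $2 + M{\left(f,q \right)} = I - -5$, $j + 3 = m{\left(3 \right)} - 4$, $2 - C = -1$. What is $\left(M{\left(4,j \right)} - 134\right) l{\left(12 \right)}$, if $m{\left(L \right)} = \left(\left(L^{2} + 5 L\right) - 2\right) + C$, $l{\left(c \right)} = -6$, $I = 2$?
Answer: $774$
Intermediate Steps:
$C = 3$ ($C = 2 - -1 = 2 + 1 = 3$)
$m{\left(L \right)} = 1 + L^{2} + 5 L$ ($m{\left(L \right)} = \left(\left(L^{2} + 5 L\right) - 2\right) + 3 = \left(-2 + L^{2} + 5 L\right) + 3 = 1 + L^{2} + 5 L$)
$j = 18$ ($j = -3 + \left(\left(1 + 3^{2} + 5 \cdot 3\right) - 4\right) = -3 + \left(\left(1 + 9 + 15\right) - 4\right) = -3 + \left(25 - 4\right) = -3 + 21 = 18$)
$M{\left(f,q \right)} = 5$ ($M{\left(f,q \right)} = -2 + \left(2 - -5\right) = -2 + \left(2 + 5\right) = -2 + 7 = 5$)
$\left(M{\left(4,j \right)} - 134\right) l{\left(12 \right)} = \left(5 - 134\right) \left(-6\right) = \left(-129\right) \left(-6\right) = 774$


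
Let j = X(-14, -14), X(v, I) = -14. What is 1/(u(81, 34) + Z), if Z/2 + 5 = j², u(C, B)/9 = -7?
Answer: 1/319 ≈ 0.0031348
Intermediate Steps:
j = -14
u(C, B) = -63 (u(C, B) = 9*(-7) = -63)
Z = 382 (Z = -10 + 2*(-14)² = -10 + 2*196 = -10 + 392 = 382)
1/(u(81, 34) + Z) = 1/(-63 + 382) = 1/319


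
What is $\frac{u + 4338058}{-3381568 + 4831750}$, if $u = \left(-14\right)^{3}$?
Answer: $\frac{2167657}{725091} \approx 2.9895$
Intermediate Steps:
$u = -2744$
$\frac{u + 4338058}{-3381568 + 4831750} = \frac{-2744 + 4338058}{-3381568 + 4831750} = \frac{4335314}{1450182} = 4335314 \cdot \frac{1}{1450182} = \frac{2167657}{725091}$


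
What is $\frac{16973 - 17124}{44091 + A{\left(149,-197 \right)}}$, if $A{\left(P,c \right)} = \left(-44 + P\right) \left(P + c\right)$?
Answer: $- \frac{151}{39051} \approx -0.0038667$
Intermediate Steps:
$\frac{16973 - 17124}{44091 + A{\left(149,-197 \right)}} = \frac{16973 - 17124}{44091 + \left(149^{2} - 6556 - -8668 + 149 \left(-197\right)\right)} = - \frac{151}{44091 + \left(22201 - 6556 + 8668 - 29353\right)} = - \frac{151}{44091 - 5040} = - \frac{151}{39051}$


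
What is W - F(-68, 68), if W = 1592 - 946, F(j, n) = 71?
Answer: 575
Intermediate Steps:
W = 646
W - F(-68, 68) = 646 - 1*71 = 646 - 71 = 575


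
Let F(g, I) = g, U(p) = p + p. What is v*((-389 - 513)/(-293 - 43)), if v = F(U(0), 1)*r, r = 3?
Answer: 0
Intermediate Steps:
U(p) = 2*p
v = 0 (v = (2*0)*3 = 0*3 = 0)
v*((-389 - 513)/(-293 - 43)) = 0*((-389 - 513)/(-293 - 43)) = 0*(-902/(-336)) = 0*(-902*(-1/336)) = 0*(451/168) = 0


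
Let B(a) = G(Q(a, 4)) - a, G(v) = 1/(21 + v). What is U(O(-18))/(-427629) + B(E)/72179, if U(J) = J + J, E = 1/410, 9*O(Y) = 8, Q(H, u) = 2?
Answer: -9400935713/2619583296868170 ≈ -3.5887e-6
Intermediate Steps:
O(Y) = 8/9 (O(Y) = (⅑)*8 = 8/9)
E = 1/410 ≈ 0.0024390
B(a) = 1/23 - a (B(a) = 1/(21 + 2) - a = 1/23 - a)
U(J) = 2*J
U(O(-18))/(-427629) + B(E)/72179 = (2*(8/9))/(-427629) + (1/23 - 1*1/410)/72179 = (16/9)*(-1/427629) + (1/23 - 1/410)*(1/72179) = -16/3848661 + (387/9430)*(1/72179) = -16/3848661 + 387/680647970 = -9400935713/2619583296868170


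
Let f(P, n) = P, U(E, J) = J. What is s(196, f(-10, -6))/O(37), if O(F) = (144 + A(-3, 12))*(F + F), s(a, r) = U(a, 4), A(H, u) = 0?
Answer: 1/2664 ≈ 0.00037538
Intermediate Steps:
s(a, r) = 4
O(F) = 288*F (O(F) = (144 + 0)*(F + F) = 144*(2*F) = 288*F)
s(196, f(-10, -6))/O(37) = 4/((288*37)) = 4/10656 = 4*(1/10656) = 1/2664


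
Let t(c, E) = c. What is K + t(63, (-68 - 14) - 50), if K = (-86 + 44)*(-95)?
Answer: 4053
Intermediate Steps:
K = 3990 (K = -42*(-95) = 3990)
K + t(63, (-68 - 14) - 50) = 3990 + 63 = 4053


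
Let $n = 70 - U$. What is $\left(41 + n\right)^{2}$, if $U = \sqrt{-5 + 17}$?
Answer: $12333 - 444 \sqrt{3} \approx 11564.0$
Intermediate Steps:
$U = 2 \sqrt{3}$ ($U = \sqrt{12} = 2 \sqrt{3} \approx 3.4641$)
$n = 70 - 2 \sqrt{3} \approx 66.536$
$\left(41 + n\right)^{2} = \left(41 + \left(70 - 2 \sqrt{3}\right)\right)^{2} = \left(111 - 2 \sqrt{3}\right)^{2}$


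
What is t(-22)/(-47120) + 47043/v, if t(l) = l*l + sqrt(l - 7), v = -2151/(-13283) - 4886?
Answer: -7368846879847/764505354860 - I*sqrt(29)/47120 ≈ -9.6387 - 0.00011429*I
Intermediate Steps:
v = -64898587/13283 (v = -2151*(-1/13283) - 4886 = 2151/13283 - 4886 = -64898587/13283 ≈ -4885.8)
t(l) = l**2 + sqrt(-7 + l)
t(-22)/(-47120) + 47043/v = ((-22)**2 + sqrt(-7 - 22))/(-47120) + 47043/(-64898587/13283) = (484 + sqrt(-29))*(-1/47120) + 47043*(-13283/64898587) = (484 + I*sqrt(29))*(-1/47120) - 624872169/64898587 = (-121/11780 - I*sqrt(29)/47120) - 624872169/64898587 = -7368846879847/764505354860 - I*sqrt(29)/47120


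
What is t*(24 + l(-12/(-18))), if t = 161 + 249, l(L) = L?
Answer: 30340/3 ≈ 10113.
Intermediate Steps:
t = 410
t*(24 + l(-12/(-18))) = 410*(24 - 12/(-18)) = 410*(24 - 12*(-1/18)) = 410*(24 + 2/3) = 410*(74/3) = 30340/3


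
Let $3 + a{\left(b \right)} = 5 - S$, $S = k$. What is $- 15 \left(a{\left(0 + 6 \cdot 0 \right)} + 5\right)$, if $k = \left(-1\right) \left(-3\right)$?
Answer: $-60$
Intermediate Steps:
$k = 3$
$S = 3$
$a{\left(b \right)} = -1$ ($a{\left(b \right)} = -3 + \left(5 - 3\right) = -3 + 2 = -1$)
$- 15 \left(a{\left(0 + 6 \cdot 0 \right)} + 5\right) = - 15 \left(-1 + 5\right) = \left(-15\right) 4 = -60$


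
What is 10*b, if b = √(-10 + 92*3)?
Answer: 10*√266 ≈ 163.09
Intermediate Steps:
b = √266 (b = √(-10 + 276) = √266 ≈ 16.310)
10*b = 10*√266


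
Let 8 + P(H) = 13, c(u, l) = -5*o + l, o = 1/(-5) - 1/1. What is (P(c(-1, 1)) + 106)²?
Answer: 12321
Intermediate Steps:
o = -6/5 (o = 1*(-⅕) - 1*1 = -⅕ - 1 = -6/5 ≈ -1.2000)
c(u, l) = 6 + l (c(u, l) = -5*(-6/5) + l = 6 + l)
P(H) = 5 (P(H) = -8 + 13 = 5)
(P(c(-1, 1)) + 106)² = (5 + 106)² = 111² = 12321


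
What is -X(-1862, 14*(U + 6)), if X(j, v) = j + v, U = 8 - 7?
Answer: 1764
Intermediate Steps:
U = 1
-X(-1862, 14*(U + 6)) = -(-1862 + 14*(1 + 6)) = -(-1862 + 14*7) = -(-1862 + 98) = -1*(-1764) = 1764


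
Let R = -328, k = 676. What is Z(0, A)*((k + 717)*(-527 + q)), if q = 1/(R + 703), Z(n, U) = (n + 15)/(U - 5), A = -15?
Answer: 68822558/125 ≈ 5.5058e+5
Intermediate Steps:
Z(n, U) = (15 + n)/(-5 + U)
q = 1/375 (q = 1/(-328 + 703) = 1/375 ≈ 0.0026667)
Z(0, A)*((k + 717)*(-527 + q)) = ((15 + 0)/(-5 - 15))*((676 + 717)*(-527 + 1/375)) = (15/(-20))*(1393*(-197624/375)) = -1/20*15*(-275290232/375) = -3/4*(-275290232/375) = 68822558/125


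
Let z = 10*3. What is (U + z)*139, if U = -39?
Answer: -1251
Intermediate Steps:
z = 30
(U + z)*139 = (-39 + 30)*139 = -9*139 = -1251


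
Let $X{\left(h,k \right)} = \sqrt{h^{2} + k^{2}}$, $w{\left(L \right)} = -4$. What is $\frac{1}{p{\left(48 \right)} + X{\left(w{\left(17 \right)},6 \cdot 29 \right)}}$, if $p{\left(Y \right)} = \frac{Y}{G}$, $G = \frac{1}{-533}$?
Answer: $- \frac{6396}{163627691} - \frac{\sqrt{7573}}{327255382} \approx -3.9355 \cdot 10^{-5}$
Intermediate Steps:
$G = - \frac{1}{533} \approx -0.0018762$
$p{\left(Y \right)} = - 533 Y$ ($p{\left(Y \right)} = \frac{Y}{- \frac{1}{533}} = Y \left(-533\right) = - 533 Y$)
$\frac{1}{p{\left(48 \right)} + X{\left(w{\left(17 \right)},6 \cdot 29 \right)}} = \frac{1}{\left(-533\right) 48 + \sqrt{\left(-4\right)^{2} + \left(6 \cdot 29\right)^{2}}} = \frac{1}{-25584 + \sqrt{16 + 174^{2}}} = \frac{1}{-25584 + \sqrt{16 + 30276}} = \frac{1}{-25584 + \sqrt{30292}} = \frac{1}{-25584 + 2 \sqrt{7573}}$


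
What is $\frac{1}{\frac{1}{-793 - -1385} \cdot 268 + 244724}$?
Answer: $\frac{148}{36219219} \approx 4.0862 \cdot 10^{-6}$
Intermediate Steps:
$\frac{1}{\frac{1}{-793 - -1385} \cdot 268 + 244724} = \frac{1}{\frac{1}{-793 + 1385} \cdot 268 + 244724} = \frac{1}{\frac{1}{592} \cdot 268 + 244724} = \frac{1}{\frac{67}{148} + 244724} = \frac{1}{\frac{36219219}{148}} = \frac{148}{36219219}$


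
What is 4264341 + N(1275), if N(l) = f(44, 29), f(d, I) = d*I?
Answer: 4265617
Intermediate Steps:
f(d, I) = I*d
N(l) = 1276 (N(l) = 29*44 = 1276)
4264341 + N(1275) = 4264341 + 1276 = 4265617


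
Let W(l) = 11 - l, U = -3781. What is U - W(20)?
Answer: -3772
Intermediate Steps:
U - W(20) = -3781 - (11 - 1*20) = -3781 - (11 - 20) = -3781 - 1*(-9) = -3781 + 9 = -3772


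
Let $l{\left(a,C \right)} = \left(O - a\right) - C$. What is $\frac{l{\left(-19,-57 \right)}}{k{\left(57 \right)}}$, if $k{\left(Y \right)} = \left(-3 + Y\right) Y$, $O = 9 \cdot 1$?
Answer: $\frac{85}{3078} \approx 0.027615$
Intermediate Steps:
$O = 9$
$l{\left(a,C \right)} = 9 - C - a$ ($l{\left(a,C \right)} = \left(9 - a\right) - C = 9 - C - a$)
$k{\left(Y \right)} = Y \left(-3 + Y\right)$
$\frac{l{\left(-19,-57 \right)}}{k{\left(57 \right)}} = \frac{9 - -57 - -19}{57 \left(-3 + 57\right)} = \frac{9 + 57 + 19}{57 \cdot 54} = \frac{85}{3078}$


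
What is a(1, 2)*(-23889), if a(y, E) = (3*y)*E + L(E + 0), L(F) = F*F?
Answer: -238890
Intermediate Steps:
L(F) = F²
a(y, E) = E² + 3*E*y (a(y, E) = (3*y)*E + (E + 0)² = 3*E*y + E² = E² + 3*E*y)
a(1, 2)*(-23889) = (2*(2 + 3*1))*(-23889) = (2*(2 + 3))*(-23889) = (2*5)*(-23889) = 10*(-23889) = -238890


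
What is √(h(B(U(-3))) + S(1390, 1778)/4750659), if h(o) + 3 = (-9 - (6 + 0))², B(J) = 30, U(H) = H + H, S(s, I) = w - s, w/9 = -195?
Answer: √556694442954203/1583553 ≈ 14.900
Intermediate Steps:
w = -1755 (w = 9*(-195) = -1755)
S(s, I) = -1755 - s
U(H) = 2*H
h(o) = 222 (h(o) = -3 + (-9 - (6 + 0))² = -3 + (-9 - 1*6)² = -3 + (-9 - 6)² = -3 + (-15)² = -3 + 225 = 222)
√(h(B(U(-3))) + S(1390, 1778)/4750659) = √(222 + (-1755 - 1*1390)/4750659) = √(222 + (-1755 - 1390)*(1/4750659)) = √(222 - 3145*1/4750659) = √(222 - 3145/4750659) = √(1054643153/4750659) = √556694442954203/1583553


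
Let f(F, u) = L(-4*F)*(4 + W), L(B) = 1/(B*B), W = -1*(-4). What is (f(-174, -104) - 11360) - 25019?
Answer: -2202821207/60552 ≈ -36379.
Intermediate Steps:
W = 4
L(B) = B**(-2)
f(F, u) = 1/(2*F**2) (f(F, u) = (4 + 4)/(-4*F)**2 = (1/(16*F**2))*8 = 1/(2*F**2))
(f(-174, -104) - 11360) - 25019 = ((1/2)/(-174)**2 - 11360) - 25019 = ((1/2)*(1/30276) - 11360) - 25019 = (1/60552 - 11360) - 25019 = -687870719/60552 - 25019 = -2202821207/60552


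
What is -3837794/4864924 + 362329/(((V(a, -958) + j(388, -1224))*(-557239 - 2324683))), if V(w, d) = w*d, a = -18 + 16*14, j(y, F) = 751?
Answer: -271800611322180075/344544389084716627 ≈ -0.78887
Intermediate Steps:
a = 206 (a = -18 + 224 = 206)
V(w, d) = d*w
-3837794/4864924 + 362329/(((V(a, -958) + j(388, -1224))*(-557239 - 2324683))) = -3837794/4864924 + 362329/(((-958*206 + 751)*(-557239 - 2324683))) = -3837794*1/4864924 + 362329/(((-197348 + 751)*(-2881922))) = -1918897/2432462 + 362329/((-196597*(-2881922))) = -1918897/2432462 + 362329/566577219434 = -271800611322180075/344544389084716627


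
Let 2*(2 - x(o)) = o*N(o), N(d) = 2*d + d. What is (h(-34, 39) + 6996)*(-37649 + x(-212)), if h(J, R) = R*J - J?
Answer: -599279352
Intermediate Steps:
N(d) = 3*d
h(J, R) = -J + J*R (h(J, R) = J*R - J = -J + J*R)
x(o) = 2 - 3*o²/2 (x(o) = 2 - o*3*o/2 = 2 - 3*o²/2)
(h(-34, 39) + 6996)*(-37649 + x(-212)) = (-34*(-1 + 39) + 6996)*(-37649 + (2 - 3/2*(-212)²)) = (-34*38 + 6996)*(-37649 + (2 - 3/2*44944)) = (-1292 + 6996)*(-37649 + (2 - 67416)) = 5704*(-37649 - 67414) = 5704*(-105063) = -599279352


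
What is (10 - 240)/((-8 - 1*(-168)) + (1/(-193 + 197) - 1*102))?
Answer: -920/233 ≈ -3.9485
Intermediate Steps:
(10 - 240)/((-8 - 1*(-168)) + (1/(-193 + 197) - 1*102)) = -230/((-8 + 168) + (1/4 - 102)) = -230/(160 + (¼ - 102)) = -230/(160 - 407/4) = -230/233/4 = -230*4/233 = -920/233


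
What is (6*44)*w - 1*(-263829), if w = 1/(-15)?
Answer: 1319057/5 ≈ 2.6381e+5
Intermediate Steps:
w = -1/15 ≈ -0.066667
(6*44)*w - 1*(-263829) = (6*44)*(-1/15) - 1*(-263829) = 264*(-1/15) + 263829 = -88/5 + 263829 = 1319057/5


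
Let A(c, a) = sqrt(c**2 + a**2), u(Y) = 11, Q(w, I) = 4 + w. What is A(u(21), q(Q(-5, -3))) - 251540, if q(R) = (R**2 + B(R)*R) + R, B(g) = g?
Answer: -251540 + sqrt(122) ≈ -2.5153e+5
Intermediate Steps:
q(R) = R + 2*R**2 (q(R) = (R**2 + R*R) + R = (R**2 + R**2) + R = 2*R**2 + R = R + 2*R**2)
A(c, a) = sqrt(a**2 + c**2)
A(u(21), q(Q(-5, -3))) - 251540 = sqrt(((4 - 5)*(1 + 2*(4 - 5)))**2 + 11**2) - 251540 = sqrt((-(1 + 2*(-1)))**2 + 121) - 251540 = sqrt((-(1 - 2))**2 + 121) - 251540 = sqrt((-1*(-1))**2 + 121) - 251540 = sqrt(1**2 + 121) - 251540 = sqrt(1 + 121) - 251540 = sqrt(122) - 251540 = -251540 + sqrt(122)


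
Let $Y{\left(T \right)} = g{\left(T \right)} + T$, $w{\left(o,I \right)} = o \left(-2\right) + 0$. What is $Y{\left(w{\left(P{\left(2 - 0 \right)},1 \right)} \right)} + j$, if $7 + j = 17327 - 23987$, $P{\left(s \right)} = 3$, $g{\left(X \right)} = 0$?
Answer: $-6673$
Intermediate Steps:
$w{\left(o,I \right)} = - 2 o$ ($w{\left(o,I \right)} = - 2 o + 0 = - 2 o$)
$j = -6667$ ($j = -7 + \left(17327 - 23987\right) = -7 - 6660 = -6667$)
$Y{\left(T \right)} = T$ ($Y{\left(T \right)} = 0 + T = T$)
$Y{\left(w{\left(P{\left(2 - 0 \right)},1 \right)} \right)} + j = \left(-2\right) 3 - 6667 = -6 - 6667 = -6673$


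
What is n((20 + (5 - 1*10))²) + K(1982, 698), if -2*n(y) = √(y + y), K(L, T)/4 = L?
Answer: 7928 - 15*√2/2 ≈ 7917.4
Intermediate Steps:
K(L, T) = 4*L
n(y) = -√2*√y/2 (n(y) = -√(y + y)/2 = -√2*√y/2)
n((20 + (5 - 1*10))²) + K(1982, 698) = -√2*√((20 + (5 - 1*10))²)/2 + 4*1982 = -√2*√((20 + (5 - 10))²)/2 + 7928 = -√2*√((20 - 5)²)/2 + 7928 = -√2*√(15²)/2 + 7928 = -√2*√225/2 + 7928 = -½*√2*15 + 7928 = -15*√2/2 + 7928 = 7928 - 15*√2/2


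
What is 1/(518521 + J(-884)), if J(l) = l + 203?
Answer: 1/517840 ≈ 1.9311e-6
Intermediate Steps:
J(l) = 203 + l
1/(518521 + J(-884)) = 1/(518521 + (203 - 884)) = 1/(518521 - 681) = 1/517840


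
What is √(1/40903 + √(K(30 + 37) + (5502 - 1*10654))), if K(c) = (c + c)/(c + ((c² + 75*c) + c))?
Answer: √(1472508 + 5019166227*I*√741886)/245418 ≈ 5.9907 + 5.9907*I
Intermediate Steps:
K(c) = 2*c/(c² + 77*c) (K(c) = (2*c)/(c + (c² + 76*c)) = (2*c)/(c² + 77*c) = 2*c/(c² + 77*c))
√(1/40903 + √(K(30 + 37) + (5502 - 1*10654))) = √(1/40903 + √(2/(77 + (30 + 37)) + (5502 - 1*10654))) = √(1/40903 + √(2/(77 + 67) + (5502 - 10654))) = √(1/40903 + √(2/144 - 5152)) = √(1/40903 + √(2*(1/144) - 5152)) = √(1/40903 + √(1/72 - 5152)) = √(1/40903 + √(-370943/72)) = √(1/40903 + I*√741886/12)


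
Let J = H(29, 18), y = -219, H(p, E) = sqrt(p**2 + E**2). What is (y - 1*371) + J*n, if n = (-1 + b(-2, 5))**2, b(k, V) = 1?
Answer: -590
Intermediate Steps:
H(p, E) = sqrt(E**2 + p**2)
J = sqrt(1165) (J = sqrt(18**2 + 29**2) = sqrt(324 + 841) = sqrt(1165) ≈ 34.132)
n = 0 (n = (-1 + 1)**2 = 0**2 = 0)
(y - 1*371) + J*n = (-219 - 1*371) + sqrt(1165)*0 = (-219 - 371) + 0 = -590 + 0 = -590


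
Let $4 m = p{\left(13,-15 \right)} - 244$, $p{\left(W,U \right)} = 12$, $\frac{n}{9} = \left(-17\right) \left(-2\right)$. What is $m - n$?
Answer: $-364$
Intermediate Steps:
$n = 306$ ($n = 9 \left(\left(-17\right) \left(-2\right)\right) = 9 \cdot 34 = 306$)
$m = -58$ ($m = \frac{12 - 244}{4} = \frac{1}{4} \left(-232\right) = -58$)
$m - n = -58 - 306 = -364$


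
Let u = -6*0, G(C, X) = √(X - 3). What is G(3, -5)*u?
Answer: 0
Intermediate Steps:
G(C, X) = √(-3 + X)
u = 0
G(3, -5)*u = √(-3 - 5)*0 = √(-8)*0 = (2*I*√2)*0 = 0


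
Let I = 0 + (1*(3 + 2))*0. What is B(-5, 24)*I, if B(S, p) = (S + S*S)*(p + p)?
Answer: 0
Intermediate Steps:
B(S, p) = 2*p*(S + S²) (B(S, p) = (S + S²)*(2*p) = 2*p*(S + S²))
I = 0 (I = 0 + (1*5)*0 = 0 + 5*0 = 0 + 0 = 0)
B(-5, 24)*I = (2*(-5)*24*(1 - 5))*0 = (2*(-5)*24*(-4))*0 = 960*0 = 0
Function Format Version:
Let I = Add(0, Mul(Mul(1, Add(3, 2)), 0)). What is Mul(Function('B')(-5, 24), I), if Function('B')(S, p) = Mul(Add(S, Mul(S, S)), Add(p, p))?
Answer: 0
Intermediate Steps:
Function('B')(S, p) = Mul(2, p, Add(S, Pow(S, 2))) (Function('B')(S, p) = Mul(Add(S, Pow(S, 2)), Mul(2, p)) = Mul(2, p, Add(S, Pow(S, 2))))
I = 0 (I = Add(0, Mul(Mul(1, 5), 0)) = Add(0, Mul(5, 0)) = Add(0, 0) = 0)
Mul(Function('B')(-5, 24), I) = Mul(Mul(2, -5, 24, Add(1, -5)), 0) = Mul(Mul(2, -5, 24, -4), 0) = Mul(960, 0) = 0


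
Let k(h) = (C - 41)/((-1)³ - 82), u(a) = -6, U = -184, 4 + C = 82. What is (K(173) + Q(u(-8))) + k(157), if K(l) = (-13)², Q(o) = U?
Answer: -1282/83 ≈ -15.446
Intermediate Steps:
C = 78 (C = -4 + 82 = 78)
Q(o) = -184
K(l) = 169
k(h) = -37/83 (k(h) = (78 - 41)/((-1)³ - 82) = 37/(-1 - 82) = 37/(-83) = 37*(-1/83) = -37/83)
(K(173) + Q(u(-8))) + k(157) = (169 - 184) - 37/83 = -15 - 37/83 = -1282/83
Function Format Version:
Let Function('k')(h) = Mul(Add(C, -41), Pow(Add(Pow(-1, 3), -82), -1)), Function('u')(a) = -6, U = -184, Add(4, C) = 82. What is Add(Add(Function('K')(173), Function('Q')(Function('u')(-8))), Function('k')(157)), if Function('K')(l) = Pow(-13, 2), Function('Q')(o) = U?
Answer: Rational(-1282, 83) ≈ -15.446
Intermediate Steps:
C = 78 (C = Add(-4, 82) = 78)
Function('Q')(o) = -184
Function('K')(l) = 169
Function('k')(h) = Rational(-37, 83) (Function('k')(h) = Mul(Add(78, -41), Pow(Add(Pow(-1, 3), -82), -1)) = Mul(37, Pow(Add(-1, -82), -1)) = Mul(37, Pow(-83, -1)) = Mul(37, Rational(-1, 83)) = Rational(-37, 83))
Add(Add(Function('K')(173), Function('Q')(Function('u')(-8))), Function('k')(157)) = Add(Add(169, -184), Rational(-37, 83)) = Add(-15, Rational(-37, 83)) = Rational(-1282, 83)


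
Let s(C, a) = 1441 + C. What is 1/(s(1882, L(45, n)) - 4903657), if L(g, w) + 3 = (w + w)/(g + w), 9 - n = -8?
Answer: -1/4900334 ≈ -2.0407e-7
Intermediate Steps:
n = 17 (n = 9 - 1*(-8) = 9 + 8 = 17)
L(g, w) = -3 + 2*w/(g + w) (L(g, w) = -3 + (w + w)/(g + w) = -3 + (2*w)/(g + w) = -3 + 2*w/(g + w))
1/(s(1882, L(45, n)) - 4903657) = 1/((1441 + 1882) - 4903657) = 1/(3323 - 4903657) = 1/(-4900334) = -1/4900334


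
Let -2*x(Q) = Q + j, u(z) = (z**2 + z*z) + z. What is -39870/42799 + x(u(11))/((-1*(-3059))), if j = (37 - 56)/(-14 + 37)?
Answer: -2929250690/3011209243 ≈ -0.97278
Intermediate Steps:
j = -19/23 ≈ -0.82609
u(z) = z + 2*z**2 (u(z) = (z**2 + z**2) + z = 2*z**2 + z = z + 2*z**2)
x(Q) = 19/46 - Q/2 (x(Q) = -(Q - 19/23)/2 = -(-19/23 + Q)/2 = 19/46 - Q/2)
-39870/42799 + x(u(11))/((-1*(-3059))) = -39870/42799 + (19/46 - 11*(1 + 2*11)/2)/((-1*(-3059))) = -39870*1/42799 + (19/46 - 11*(1 + 22)/2)/3059 = -39870/42799 + (19/46 - 11*23/2)*(1/3059) = -39870/42799 + (19/46 - 1/2*253)*(1/3059) = -39870/42799 + (19/46 - 253/2)*(1/3059) = -39870/42799 - 2900/23*1/3059 = -39870/42799 - 2900/70357 = -2929250690/3011209243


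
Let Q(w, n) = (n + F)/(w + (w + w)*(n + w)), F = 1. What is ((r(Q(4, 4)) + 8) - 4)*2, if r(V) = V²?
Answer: 18521/2312 ≈ 8.0108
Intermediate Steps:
Q(w, n) = (1 + n)/(w + 2*w*(n + w)) (Q(w, n) = (n + 1)/(w + (w + w)*(n + w)) = (1 + n)/(w + (2*w)*(n + w)) = (1 + n)/(w + 2*w*(n + w)))
((r(Q(4, 4)) + 8) - 4)*2 = ((((1 + 4)/(4*(1 + 2*4 + 2*4)))² + 8) - 4)*2 = ((((¼)*5/(1 + 8 + 8))² + 8) - 4)*2 = ((((¼)*5/17)² + 8) - 4)*2 = ((((¼)*(1/17)*5)² + 8) - 4)*2 = (((5/68)² + 8) - 4)*2 = ((25/4624 + 8) - 4)*2 = (37017/4624 - 4)*2 = (18521/4624)*2 = 18521/2312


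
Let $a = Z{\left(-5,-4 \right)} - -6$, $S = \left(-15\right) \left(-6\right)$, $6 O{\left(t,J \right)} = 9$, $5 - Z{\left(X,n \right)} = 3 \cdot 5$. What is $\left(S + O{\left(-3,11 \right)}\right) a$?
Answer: $-366$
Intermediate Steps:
$Z{\left(X,n \right)} = -10$ ($Z{\left(X,n \right)} = 5 - 3 \cdot 5 = 5 - 15 = -10$)
$O{\left(t,J \right)} = \frac{3}{2}$ ($O{\left(t,J \right)} = \frac{1}{6} \cdot 9 = \frac{3}{2}$)
$S = 90$
$a = -4$ ($a = -10 - -6 = -10 + 6 = -4$)
$\left(S + O{\left(-3,11 \right)}\right) a = \left(90 + \frac{3}{2}\right) \left(-4\right) = \frac{183}{2} \left(-4\right) = -366$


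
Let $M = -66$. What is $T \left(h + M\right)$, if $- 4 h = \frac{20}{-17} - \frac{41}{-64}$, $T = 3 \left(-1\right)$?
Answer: $\frac{859947}{4352} \approx 197.6$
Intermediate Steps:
$T = -3$
$h = \frac{583}{4352}$ ($h = - \frac{\frac{20}{-17} - \frac{41}{-64}}{4} = - \frac{20 \left(- \frac{1}{17}\right) - - \frac{41}{64}}{4} = - \frac{- \frac{20}{17} + \frac{41}{64}}{4} = \left(- \frac{1}{4}\right) \left(- \frac{583}{1088}\right) = \frac{583}{4352} \approx 0.13396$)
$T \left(h + M\right) = - 3 \left(\frac{583}{4352} - 66\right) = \left(-3\right) \left(- \frac{286649}{4352}\right) = \frac{859947}{4352}$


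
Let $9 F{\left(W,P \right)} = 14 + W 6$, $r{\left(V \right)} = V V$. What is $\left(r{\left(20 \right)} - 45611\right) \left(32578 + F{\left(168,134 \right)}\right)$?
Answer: $- \frac{13302161264}{9} \approx -1.478 \cdot 10^{9}$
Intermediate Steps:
$r{\left(V \right)} = V^{2}$
$F{\left(W,P \right)} = \frac{14}{9} + \frac{2 W}{3}$ ($F{\left(W,P \right)} = \frac{14 + W 6}{9} = \frac{14 + 6 W}{9} = \frac{14}{9} + \frac{2 W}{3}$)
$\left(r{\left(20 \right)} - 45611\right) \left(32578 + F{\left(168,134 \right)}\right) = \left(20^{2} - 45611\right) \left(32578 + \left(\frac{14}{9} + \frac{2}{3} \cdot 168\right)\right) = \left(400 - 45611\right) \left(32578 + \left(\frac{14}{9} + 112\right)\right) = - 45211 \left(32578 + \frac{1022}{9}\right) = \left(-45211\right) \frac{294224}{9} = - \frac{13302161264}{9}$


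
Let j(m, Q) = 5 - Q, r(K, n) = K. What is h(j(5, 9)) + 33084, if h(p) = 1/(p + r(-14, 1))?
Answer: 595511/18 ≈ 33084.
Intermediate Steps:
h(p) = 1/(-14 + p) (h(p) = 1/(p - 14) = 1/(-14 + p))
h(j(5, 9)) + 33084 = 1/(-14 + (5 - 1*9)) + 33084 = 1/(-14 + (5 - 9)) + 33084 = 1/(-14 - 4) + 33084 = 1/(-18) + 33084 = -1/18 + 33084 = 595511/18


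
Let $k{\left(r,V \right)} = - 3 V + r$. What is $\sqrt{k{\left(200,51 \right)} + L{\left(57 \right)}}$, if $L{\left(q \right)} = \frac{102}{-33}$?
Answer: $\frac{\sqrt{5313}}{11} \approx 6.6264$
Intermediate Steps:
$L{\left(q \right)} = - \frac{34}{11}$ ($L{\left(q \right)} = 102 \left(- \frac{1}{33}\right) = - \frac{34}{11}$)
$k{\left(r,V \right)} = r - 3 V$
$\sqrt{k{\left(200,51 \right)} + L{\left(57 \right)}} = \sqrt{\left(200 - 153\right) - \frac{34}{11}} = \sqrt{47 - \frac{34}{11}} = \sqrt{\frac{483}{11}} = \frac{\sqrt{5313}}{11}$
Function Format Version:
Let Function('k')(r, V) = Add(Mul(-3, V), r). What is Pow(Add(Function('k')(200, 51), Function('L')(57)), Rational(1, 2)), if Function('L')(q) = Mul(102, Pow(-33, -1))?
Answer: Mul(Rational(1, 11), Pow(5313, Rational(1, 2))) ≈ 6.6264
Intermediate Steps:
Function('L')(q) = Rational(-34, 11) (Function('L')(q) = Mul(102, Rational(-1, 33)) = Rational(-34, 11))
Function('k')(r, V) = Add(r, Mul(-3, V))
Pow(Add(Function('k')(200, 51), Function('L')(57)), Rational(1, 2)) = Pow(Add(Add(200, Mul(-3, 51)), Rational(-34, 11)), Rational(1, 2)) = Pow(Add(Add(200, -153), Rational(-34, 11)), Rational(1, 2)) = Pow(Add(47, Rational(-34, 11)), Rational(1, 2)) = Pow(Rational(483, 11), Rational(1, 2)) = Mul(Rational(1, 11), Pow(5313, Rational(1, 2)))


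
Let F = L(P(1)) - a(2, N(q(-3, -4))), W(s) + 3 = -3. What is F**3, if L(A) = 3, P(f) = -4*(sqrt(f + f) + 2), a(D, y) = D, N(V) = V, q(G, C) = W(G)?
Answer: 1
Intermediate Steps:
W(s) = -6 (W(s) = -3 - 3 = -6)
q(G, C) = -6
P(f) = -8 - 4*sqrt(2)*sqrt(f) (P(f) = -4*(sqrt(2*f) + 2) = -4*(sqrt(2)*sqrt(f) + 2) = -4*(2 + sqrt(2)*sqrt(f)) = -8 - 4*sqrt(2)*sqrt(f))
F = 1 (F = 3 - 1*2 = 3 - 2 = 1)
F**3 = 1**3 = 1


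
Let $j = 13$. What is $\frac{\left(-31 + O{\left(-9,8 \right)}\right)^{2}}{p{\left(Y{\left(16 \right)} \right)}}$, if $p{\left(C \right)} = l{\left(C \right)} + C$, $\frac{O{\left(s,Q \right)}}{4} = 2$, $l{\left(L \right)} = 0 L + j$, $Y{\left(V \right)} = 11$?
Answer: $\frac{529}{24} \approx 22.042$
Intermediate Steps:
$l{\left(L \right)} = 13$ ($l{\left(L \right)} = 0 L + 13 = 0 + 13 = 13$)
$O{\left(s,Q \right)} = 8$ ($O{\left(s,Q \right)} = 4 \cdot 2 = 8$)
$p{\left(C \right)} = 13 + C$
$\frac{\left(-31 + O{\left(-9,8 \right)}\right)^{2}}{p{\left(Y{\left(16 \right)} \right)}} = \frac{\left(-31 + 8\right)^{2}}{13 + 11} = \frac{\left(-23\right)^{2}}{24} = 529 \cdot \frac{1}{24} = \frac{529}{24}$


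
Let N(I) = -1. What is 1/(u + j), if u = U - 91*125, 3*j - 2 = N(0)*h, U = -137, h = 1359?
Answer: -3/35893 ≈ -8.3582e-5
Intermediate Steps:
j = -1357/3 (j = 2/3 + (-1*1359)/3 = 2/3 + (1/3)*(-1359) = 2/3 - 453 = -1357/3 ≈ -452.33)
u = -11512 (u = -137 - 91*125 = -137 - 11375 = -11512)
1/(u + j) = 1/(-11512 - 1357/3) = 1/(-35893/3) = -3/35893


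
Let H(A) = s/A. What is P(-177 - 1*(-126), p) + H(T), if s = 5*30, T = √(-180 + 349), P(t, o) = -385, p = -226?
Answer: -4855/13 ≈ -373.46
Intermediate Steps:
T = 13 (T = √169 = 13)
s = 150
H(A) = 150/A
P(-177 - 1*(-126), p) + H(T) = -385 + 150/13 = -4855/13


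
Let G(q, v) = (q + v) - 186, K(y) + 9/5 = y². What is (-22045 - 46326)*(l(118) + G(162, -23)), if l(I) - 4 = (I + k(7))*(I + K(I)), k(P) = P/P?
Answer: -571151096184/5 ≈ -1.1423e+11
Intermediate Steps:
k(P) = 1
K(y) = -9/5 + y²
G(q, v) = -186 + q + v
l(I) = 4 + (1 + I)*(-9/5 + I + I²) (l(I) = 4 + (I + 1)*(I + (-9/5 + I²)) = 4 + (1 + I)*(-9/5 + I + I²))
(-22045 - 46326)*(l(118) + G(162, -23)) = (-22045 - 46326)*((11/5 + 118³ + 2*118² - ⅘*118) + (-186 + 162 - 23)) = -68371*((11/5 + 1643032 + 2*13924 - 472/5) - 47) = -68371*((11/5 + 1643032 + 27848 - 472/5) - 47) = -68371*(8353939/5 - 47) = -68371*8353704/5 = -571151096184/5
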